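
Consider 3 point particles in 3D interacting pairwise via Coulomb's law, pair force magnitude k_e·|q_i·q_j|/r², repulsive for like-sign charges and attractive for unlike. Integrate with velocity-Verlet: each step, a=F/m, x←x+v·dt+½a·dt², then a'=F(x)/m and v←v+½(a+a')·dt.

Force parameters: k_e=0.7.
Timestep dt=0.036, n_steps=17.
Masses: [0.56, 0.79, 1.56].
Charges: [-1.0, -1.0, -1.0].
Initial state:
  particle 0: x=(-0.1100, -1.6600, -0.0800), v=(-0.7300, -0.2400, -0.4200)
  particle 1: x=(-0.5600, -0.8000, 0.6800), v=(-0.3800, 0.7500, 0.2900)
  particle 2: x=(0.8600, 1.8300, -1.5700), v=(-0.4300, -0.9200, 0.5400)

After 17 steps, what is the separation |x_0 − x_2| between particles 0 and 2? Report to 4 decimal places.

3.4790

step 0: x0=(-0.1100, -1.6600, -0.0800) x1=(-0.5600, -0.8000, 0.6800) x2=(0.8600, 1.8300, -1.5700)
step 1: x0=(-0.1361, -1.6691, -0.0954) x1=(-0.5738, -0.7728, 0.6907) x2=(0.8445, 1.7969, -1.5506)
step 2: x0=(-0.1619, -1.6789, -0.1114) x1=(-0.5879, -0.7451, 0.7019) x2=(0.8291, 1.7639, -1.5312)
step 3: x0=(-0.1874, -1.6896, -0.1280) x1=(-0.6023, -0.7170, 0.7135) x2=(0.8137, 1.7309, -1.5119)
step 4: x0=(-0.2126, -1.7009, -0.1451) x1=(-0.6169, -0.6885, 0.7256) x2=(0.7983, 1.6980, -1.4926)
step 5: x0=(-0.2377, -1.7130, -0.1626) x1=(-0.6317, -0.6596, 0.7382) x2=(0.7829, 1.6652, -1.4733)
step 6: x0=(-0.2625, -1.7258, -0.1806) x1=(-0.6467, -0.6304, 0.7511) x2=(0.7676, 1.6325, -1.4541)
step 7: x0=(-0.2873, -1.7391, -0.1990) x1=(-0.6618, -0.6009, 0.7644) x2=(0.7523, 1.5998, -1.4349)
step 8: x0=(-0.3118, -1.7532, -0.2178) x1=(-0.6772, -0.5711, 0.7781) x2=(0.7370, 1.5671, -1.4158)
step 9: x0=(-0.3363, -1.7677, -0.2370) x1=(-0.6926, -0.5410, 0.7922) x2=(0.7218, 1.5346, -1.3967)
step 10: x0=(-0.3606, -1.7829, -0.2565) x1=(-0.7082, -0.5107, 0.8065) x2=(0.7066, 1.5021, -1.3777)
step 11: x0=(-0.3849, -1.7986, -0.2763) x1=(-0.7240, -0.4801, 0.8212) x2=(0.6915, 1.4697, -1.3588)
step 12: x0=(-0.4091, -1.8148, -0.2964) x1=(-0.7398, -0.4493, 0.8362) x2=(0.6763, 1.4374, -1.3398)
step 13: x0=(-0.4333, -1.8315, -0.3168) x1=(-0.7558, -0.4183, 0.8515) x2=(0.6613, 1.4051, -1.3210)
step 14: x0=(-0.4574, -1.8486, -0.3375) x1=(-0.7718, -0.3871, 0.8671) x2=(0.6462, 1.3730, -1.3021)
step 15: x0=(-0.4815, -1.8662, -0.3584) x1=(-0.7880, -0.3558, 0.8830) x2=(0.6312, 1.3408, -1.2834)
step 16: x0=(-0.5056, -1.8843, -0.3795) x1=(-0.8043, -0.3243, 0.8991) x2=(0.6163, 1.3088, -1.2647)
step 17: x0=(-0.5297, -1.9028, -0.4008) x1=(-0.8207, -0.2926, 0.9155) x2=(0.6013, 1.2769, -1.2460)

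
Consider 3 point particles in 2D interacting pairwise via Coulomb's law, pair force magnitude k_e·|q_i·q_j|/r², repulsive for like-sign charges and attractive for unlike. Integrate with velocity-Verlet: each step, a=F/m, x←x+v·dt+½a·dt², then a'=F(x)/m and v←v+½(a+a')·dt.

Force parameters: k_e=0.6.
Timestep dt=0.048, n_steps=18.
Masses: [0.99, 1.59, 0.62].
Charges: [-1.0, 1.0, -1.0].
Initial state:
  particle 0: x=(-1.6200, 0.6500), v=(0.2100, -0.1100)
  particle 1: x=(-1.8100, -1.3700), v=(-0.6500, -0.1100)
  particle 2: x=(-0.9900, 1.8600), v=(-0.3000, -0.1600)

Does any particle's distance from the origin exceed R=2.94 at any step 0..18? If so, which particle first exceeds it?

step 0: x0=(-1.6200, 0.6500) x1=(-1.8100, -1.3700) x2=(-0.9900, 1.8600)
step 1: x0=(-1.6101, 0.6442) x1=(-1.8412, -1.3751) x2=(-1.0041, 1.8528)
step 2: x0=(-1.6006, 0.6374) x1=(-1.8723, -1.3800) x2=(-1.0178, 1.8464)
step 3: x0=(-1.5915, 0.6296) x1=(-1.9034, -1.3846) x2=(-1.0310, 1.8410)
step 4: x0=(-1.5827, 0.6207) x1=(-1.9344, -1.3888) x2=(-1.0437, 1.8365)
step 5: x0=(-1.5744, 0.6108) x1=(-1.9654, -1.3929) x2=(-1.0559, 1.8330)
step 6: x0=(-1.5664, 0.5998) x1=(-1.9963, -1.3966) x2=(-1.0677, 1.8304)
step 7: x0=(-1.5587, 0.5877) x1=(-2.0272, -1.4000) x2=(-1.0791, 1.8288)
step 8: x0=(-1.5515, 0.5746) x1=(-2.0580, -1.4032) x2=(-1.0900, 1.8283)
step 9: x0=(-1.5445, 0.5605) x1=(-2.0887, -1.4061) x2=(-1.1006, 1.8287)
step 10: x0=(-1.5380, 0.5452) x1=(-2.1193, -1.4087) x2=(-1.1109, 1.8300)
step 11: x0=(-1.5317, 0.5290) x1=(-2.1499, -1.4111) x2=(-1.1208, 1.8324)
step 12: x0=(-1.5258, 0.5117) x1=(-2.1803, -1.4131) x2=(-1.1304, 1.8357)
step 13: x0=(-1.5203, 0.4934) x1=(-2.2107, -1.4150) x2=(-1.1398, 1.8399)
step 14: x0=(-1.5150, 0.4740) x1=(-2.2410, -1.4165) x2=(-1.1489, 1.8451)
step 15: x0=(-1.5100, 0.4537) x1=(-2.2712, -1.4178) x2=(-1.1577, 1.8512)
step 16: x0=(-1.5053, 0.4324) x1=(-2.3012, -1.4188) x2=(-1.1664, 1.8581)
step 17: x0=(-1.5009, 0.4102) x1=(-2.3312, -1.4195) x2=(-1.1749, 1.8658)
step 18: x0=(-1.4968, 0.3870) x1=(-2.3611, -1.4200) x2=(-1.1832, 1.8744)

no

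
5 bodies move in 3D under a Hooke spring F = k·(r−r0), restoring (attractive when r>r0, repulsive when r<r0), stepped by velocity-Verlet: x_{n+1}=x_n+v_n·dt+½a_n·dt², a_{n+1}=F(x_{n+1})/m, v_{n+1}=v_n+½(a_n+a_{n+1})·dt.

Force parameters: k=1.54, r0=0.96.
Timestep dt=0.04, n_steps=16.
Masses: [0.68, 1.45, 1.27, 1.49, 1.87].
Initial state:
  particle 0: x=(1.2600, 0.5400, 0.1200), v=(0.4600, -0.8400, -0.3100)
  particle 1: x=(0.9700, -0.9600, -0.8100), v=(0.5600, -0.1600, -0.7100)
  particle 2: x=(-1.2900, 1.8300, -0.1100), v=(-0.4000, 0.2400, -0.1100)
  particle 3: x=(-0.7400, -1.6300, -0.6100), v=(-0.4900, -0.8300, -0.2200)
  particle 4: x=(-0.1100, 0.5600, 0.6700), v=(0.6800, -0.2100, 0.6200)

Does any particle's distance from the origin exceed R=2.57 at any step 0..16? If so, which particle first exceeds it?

step 0: x0=(1.2600, 0.5400, 0.1200) x1=(0.9700, -0.9600, -0.8100) x2=(-1.2900, 1.8300, -0.1100) x3=(-0.7400, -1.6300, -0.6100) x4=(-0.1100, 0.5600, 0.6700)
step 1: x0=(1.2717, 0.5040, 0.1060) x1=(0.9899, -0.9636, -0.8368) x2=(-1.3018, 1.8337, -0.1147) x3=(-0.7578, -1.6585, -0.6175) x4=(-0.0827, 0.5505, 0.6933)
step 2: x0=(1.2700, 0.4635, 0.0888) x1=(1.0045, -0.9615, -0.8601) x2=(-1.3050, 1.8255, -0.1201) x3=(-0.7718, -1.6774, -0.6224) x4=(-0.0553, 0.5388, 0.7135)
step 3: x0=(1.2549, 0.4188, 0.0686) x1=(1.0138, -0.9539, -0.8801) x2=(-1.2995, 1.8052, -0.1262) x3=(-0.7819, -1.6867, -0.6246) x4=(-0.0279, 0.5248, 0.7304)
step 4: x0=(1.2265, 0.3703, 0.0456) x1=(1.0178, -0.9410, -0.8965) x2=(-1.2853, 1.7729, -0.1329) x3=(-0.7880, -1.6864, -0.6242) x4=(-0.0007, 0.5086, 0.7441)
step 5: x0=(1.1855, 0.3183, 0.0199) x1=(1.0164, -0.9230, -0.9093) x2=(-1.2626, 1.7288, -0.1404) x3=(-0.7901, -1.6767, -0.6212) x4=(0.0264, 0.4903, 0.7543)
step 6: x0=(1.1322, 0.2633, -0.0082) x1=(1.0097, -0.9000, -0.9187) x2=(-1.2316, 1.6731, -0.1484) x3=(-0.7882, -1.6578, -0.6158) x4=(0.0531, 0.4697, 0.7612)
step 7: x0=(1.0676, 0.2059, -0.0385) x1=(0.9978, -0.8725, -0.9246) x2=(-1.1925, 1.6061, -0.1571) x3=(-0.7823, -1.6299, -0.6079) x4=(0.0794, 0.4470, 0.7647)
step 8: x0=(0.9924, 0.1464, -0.0706) x1=(0.9808, -0.8407, -0.9271) x2=(-1.1458, 1.5283, -0.1665) x3=(-0.7725, -1.5935, -0.5978) x4=(0.1051, 0.4223, 0.7649)
step 9: x0=(0.9077, 0.0854, -0.1042) x1=(0.9588, -0.8050, -0.9264) x2=(-1.0918, 1.4404, -0.1764) x3=(-0.7590, -1.5490, -0.5854) x4=(0.1303, 0.3955, 0.7617)
step 10: x0=(0.8145, 0.0234, -0.1390) x1=(0.9322, -0.7658, -0.9226) x2=(-1.0312, 1.3429, -0.1870) x3=(-0.7419, -1.4968, -0.5710) x4=(0.1548, 0.3668, 0.7554)
step 11: x0=(0.7138, -0.0391, -0.1746) x1=(0.9012, -0.7235, -0.9159) x2=(-0.9644, 1.2365, -0.1981) x3=(-0.7214, -1.4377, -0.5547) x4=(0.1785, 0.3364, 0.7460)
step 12: x0=(0.6069, -0.1018, -0.2107) x1=(0.8661, -0.6786, -0.9064) x2=(-0.8923, 1.1222, -0.2097) x3=(-0.6977, -1.3722, -0.5367) x4=(0.2015, 0.3042, 0.7336)
step 13: x0=(0.4947, -0.1642, -0.2468) x1=(0.8274, -0.6314, -0.8945) x2=(-0.8153, 1.0009, -0.2218) x3=(-0.6712, -1.3009, -0.5172) x4=(0.2238, 0.2705, 0.7184)
step 14: x0=(0.3783, -0.2261, -0.2827) x1=(0.7854, -0.5823, -0.8804) x2=(-0.7344, 0.8734, -0.2343) x3=(-0.6421, -1.2248, -0.4963) x4=(0.2452, 0.2353, 0.7006)
step 15: x0=(0.2589, -0.2872, -0.3178) x1=(0.7407, -0.5317, -0.8643) x2=(-0.6501, 0.7408, -0.2472) x3=(-0.6108, -1.1444, -0.4743) x4=(0.2660, 0.1988, 0.6804)
step 16: x0=(0.1373, -0.3474, -0.3521) x1=(0.6937, -0.4799, -0.8464) x2=(-0.5634, 0.6042, -0.2604) x3=(-0.5776, -1.0607, -0.4512) x4=(0.2860, 0.1610, 0.6578)

no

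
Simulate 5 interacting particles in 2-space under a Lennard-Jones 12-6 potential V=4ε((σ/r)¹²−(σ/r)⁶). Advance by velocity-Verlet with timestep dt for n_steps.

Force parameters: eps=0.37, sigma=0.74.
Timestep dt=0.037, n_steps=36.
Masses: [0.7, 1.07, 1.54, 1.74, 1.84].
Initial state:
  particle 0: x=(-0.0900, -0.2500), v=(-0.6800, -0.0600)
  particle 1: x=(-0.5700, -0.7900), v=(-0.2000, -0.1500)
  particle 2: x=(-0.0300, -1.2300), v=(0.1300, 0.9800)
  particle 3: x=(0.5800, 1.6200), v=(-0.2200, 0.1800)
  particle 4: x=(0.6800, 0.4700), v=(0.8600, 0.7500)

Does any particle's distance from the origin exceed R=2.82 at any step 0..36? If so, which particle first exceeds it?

no

step 0: x0=(-0.0900, -0.2500) x1=(-0.5700, -0.7900) x2=(-0.0300, -1.2300) x3=(0.5800, 1.6200) x4=(0.6800, 0.4700)
step 1: x0=(-0.1025, -0.2391) x1=(-0.6023, -0.7905) x2=(-0.0134, -1.2029) x3=(0.5719, 1.6265) x4=(0.7116, 0.4977)
step 2: x0=(-0.0997, -0.2140) x1=(-0.6651, -0.7864) x2=(0.0179, -1.1852) x3=(0.5638, 1.6325) x4=(0.7428, 0.5255)
step 3: x0=(-0.0940, -0.1883) x1=(-0.7319, -0.7819) x2=(0.0510, -1.1676) x3=(0.5558, 1.6382) x4=(0.7736, 0.5533)
step 4: x0=(-0.0886, -0.1651) x1=(-0.7968, -0.7770) x2=(0.0833, -1.1487) x3=(0.5478, 1.6434) x4=(0.8040, 0.5814)
step 5: x0=(-0.0839, -0.1448) x1=(-0.8591, -0.7718) x2=(0.1145, -1.1286) x3=(0.5400, 1.6480) x4=(0.8341, 0.6096)
step 6: x0=(-0.0798, -0.1270) x1=(-0.9194, -0.7661) x2=(0.1448, -1.1074) x3=(0.5324, 1.6522) x4=(0.8637, 0.6382)
step 7: x0=(-0.0759, -0.1115) x1=(-0.9783, -0.7600) x2=(0.1744, -1.0851) x3=(0.5248, 1.6558) x4=(0.8931, 0.6671)
step 8: x0=(-0.0720, -0.0981) x1=(-1.0361, -0.7537) x2=(0.2035, -1.0620) x3=(0.5175, 1.6588) x4=(0.9220, 0.6964)
step 9: x0=(-0.0679, -0.0867) x1=(-1.0932, -0.7470) x2=(0.2322, -1.0379) x3=(0.5105, 1.6612) x4=(0.9506, 0.7261)
step 10: x0=(-0.0635, -0.0771) x1=(-1.1497, -0.7402) x2=(0.2605, -1.0130) x3=(0.5037, 1.6630) x4=(0.9787, 0.7562)
step 11: x0=(-0.0585, -0.0694) x1=(-1.2058, -0.7333) x2=(0.2884, -0.9871) x3=(0.4972, 1.6641) x4=(1.0065, 0.7869)
step 12: x0=(-0.0528, -0.0636) x1=(-1.2616, -0.7263) x2=(0.3159, -0.9604) x3=(0.4911, 1.6647) x4=(1.0338, 0.8181)
step 13: x0=(-0.0464, -0.0598) x1=(-1.3171, -0.7191) x2=(0.3430, -0.9328) x3=(0.4854, 1.6645) x4=(1.0606, 0.8497)
step 14: x0=(-0.0390, -0.0578) x1=(-1.3725, -0.7119) x2=(0.3697, -0.9042) x3=(0.4802, 1.6637) x4=(1.0870, 0.8820)
step 15: x0=(-0.0307, -0.0579) x1=(-1.4277, -0.7047) x2=(0.3959, -0.8746) x3=(0.4754, 1.6623) x4=(1.1128, 0.9147)
step 16: x0=(-0.0213, -0.0599) x1=(-1.4828, -0.6974) x2=(0.4216, -0.8441) x3=(0.4711, 1.6602) x4=(1.1381, 0.9480)
step 17: x0=(-0.0107, -0.0638) x1=(-1.5378, -0.6901) x2=(0.4467, -0.8127) x3=(0.4675, 1.6575) x4=(1.1627, 0.9819)
step 18: x0=(0.0009, -0.0694) x1=(-1.5928, -0.6828) x2=(0.4714, -0.7805) x3=(0.4644, 1.6541) x4=(1.1868, 1.0163)
step 19: x0=(0.0133, -0.0759) x1=(-1.6477, -0.6755) x2=(0.4957, -0.7477) x3=(0.4620, 1.6502) x4=(1.2102, 1.0512)
step 20: x0=(0.0255, -0.0821) x1=(-1.7026, -0.6681) x2=(0.5202, -0.7151) x3=(0.4602, 1.6456) x4=(1.2329, 1.0865)
step 21: x0=(0.0360, -0.0859) x1=(-1.7574, -0.6608) x2=(0.5454, -0.6835) x3=(0.4593, 1.6405) x4=(1.2549, 1.1224)
step 22: x0=(0.0424, -0.0849) x1=(-1.8122, -0.6534) x2=(0.5725, -0.6541) x3=(0.4590, 1.6349) x4=(1.2762, 1.1587)
step 23: x0=(0.0434, -0.0779) x1=(-1.8670, -0.6460) x2=(0.6020, -0.6272) x3=(0.4596, 1.6289) x4=(1.2967, 1.1954)
step 24: x0=(0.0398, -0.0663) x1=(-1.9218, -0.6386) x2=(0.6337, -0.6025) x3=(0.4609, 1.6223) x4=(1.3164, 1.2325)
step 25: x0=(0.0336, -0.0522) x1=(-1.9765, -0.6313) x2=(0.6666, -0.5788) x3=(0.4631, 1.6154) x4=(1.3353, 1.2699)
step 26: x0=(0.0270, -0.0377) x1=(-2.0313, -0.6239) x2=(0.6997, -0.5553) x3=(0.4662, 1.6081) x4=(1.3533, 1.3076)
step 27: x0=(0.0213, -0.0238) x1=(-2.0860, -0.6165) x2=(0.7323, -0.5314) x3=(0.4701, 1.6004) x4=(1.3705, 1.3456)
step 28: x0=(0.0172, -0.0109) x1=(-2.1407, -0.6091) x2=(0.7643, -0.5070) x3=(0.4749, 1.5925) x4=(1.3869, 1.3839)
step 29: x0=(0.0149, 0.0008) x1=(-2.1954, -0.6017) x2=(0.7954, -0.4820) x3=(0.4807, 1.5843) x4=(1.4024, 1.4223)
step 30: x0=(0.0147, 0.0114) x1=(-2.2502, -0.5943) x2=(0.8256, -0.4565) x3=(0.4873, 1.5759) x4=(1.4170, 1.4608)
step 31: x0=(0.0166, 0.0209) x1=(-2.3049, -0.5869) x2=(0.8549, -0.4304) x3=(0.4948, 1.5674) x4=(1.4307, 1.4994)
step 32: x0=(0.0204, 0.0295) x1=(-2.3595, -0.5795) x2=(0.8833, -0.4038) x3=(0.5033, 1.5587) x4=(1.4435, 1.5381)
step 33: x0=(0.0263, 0.0372) x1=(-2.4142, -0.5721) x2=(0.9108, -0.3768) x3=(0.5127, 1.5500) x4=(1.4555, 1.5768)
step 34: x0=(0.0340, 0.0442) x1=(-2.4689, -0.5647) x2=(0.9375, -0.3493) x3=(0.5230, 1.5412) x4=(1.4665, 1.6155)
step 35: x0=(0.0437, 0.0504) x1=(-2.5236, -0.5573) x2=(0.9633, -0.3214) x3=(0.5342, 1.5325) x4=(1.4768, 1.6541)
step 36: x0=(0.0553, 0.0560) x1=(-2.5783, -0.5499) x2=(0.9883, -0.2932) x3=(0.5462, 1.5238) x4=(1.4861, 1.6925)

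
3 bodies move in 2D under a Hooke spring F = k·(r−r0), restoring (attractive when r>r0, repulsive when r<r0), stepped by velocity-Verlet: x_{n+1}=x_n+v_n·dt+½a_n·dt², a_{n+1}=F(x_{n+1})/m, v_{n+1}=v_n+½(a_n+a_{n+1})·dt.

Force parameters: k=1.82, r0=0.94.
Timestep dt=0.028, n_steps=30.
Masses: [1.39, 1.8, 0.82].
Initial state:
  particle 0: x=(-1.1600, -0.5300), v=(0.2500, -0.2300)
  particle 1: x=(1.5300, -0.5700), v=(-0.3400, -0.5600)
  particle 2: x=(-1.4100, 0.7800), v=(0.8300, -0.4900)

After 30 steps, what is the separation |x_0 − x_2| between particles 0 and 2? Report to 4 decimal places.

0.8441

step 0: x0=(-1.1600, -0.5300) x1=(1.5300, -0.5700) x2=(-1.4100, 0.7800)
step 1: x0=(-1.1521, -0.5363) x1=(1.5190, -0.5853) x2=(-1.3849, 0.7651)
step 2: x0=(-1.1426, -0.5422) x1=(1.5049, -0.5998) x2=(-1.3561, 0.7479)
step 3: x0=(-1.1313, -0.5477) x1=(1.4879, -0.6135) x2=(-1.3237, 0.7284)
step 4: x0=(-1.1184, -0.5530) x1=(1.4681, -0.6265) x2=(-1.2878, 0.7067)
step 5: x0=(-1.1038, -0.5579) x1=(1.4454, -0.6387) x2=(-1.2484, 0.6828)
step 6: x0=(-1.0876, -0.5626) x1=(1.4199, -0.6501) x2=(-1.2058, 0.6568)
step 7: x0=(-1.0698, -0.5671) x1=(1.3918, -0.6608) x2=(-1.1601, 0.6288)
step 8: x0=(-1.0505, -0.5714) x1=(1.3612, -0.6707) x2=(-1.1113, 0.5987)
step 9: x0=(-1.0297, -0.5755) x1=(1.3281, -0.6799) x2=(-1.0597, 0.5669)
step 10: x0=(-1.0074, -0.5794) x1=(1.2926, -0.6885) x2=(-1.0053, 0.5332)
step 11: x0=(-0.9838, -0.5832) x1=(1.2549, -0.6963) x2=(-0.9484, 0.4980)
step 12: x0=(-0.9588, -0.5870) x1=(1.2150, -0.7036) x2=(-0.8892, 0.4611)
step 13: x0=(-0.9325, -0.5907) x1=(1.1732, -0.7102) x2=(-0.8276, 0.4229)
step 14: x0=(-0.9050, -0.5944) x1=(1.1295, -0.7162) x2=(-0.7641, 0.3833)
step 15: x0=(-0.8764, -0.5981) x1=(1.0840, -0.7217) x2=(-0.6987, 0.3425)
step 16: x0=(-0.8467, -0.6019) x1=(1.0370, -0.7266) x2=(-0.6316, 0.3008)
step 17: x0=(-0.8161, -0.6057) x1=(0.9886, -0.7311) x2=(-0.5629, 0.2581)
step 18: x0=(-0.7846, -0.6097) x1=(0.9388, -0.7352) x2=(-0.4930, 0.2146)
step 19: x0=(-0.7523, -0.6137) x1=(0.8880, -0.7388) x2=(-0.4218, 0.1705)
step 20: x0=(-0.7193, -0.6179) x1=(0.8361, -0.7422) x2=(-0.3497, 0.1259)
step 21: x0=(-0.6857, -0.6223) x1=(0.7834, -0.7452) x2=(-0.2768, 0.0809)
step 22: x0=(-0.6517, -0.6268) x1=(0.7301, -0.7480) x2=(-0.2031, 0.0357)
step 23: x0=(-0.6172, -0.6315) x1=(0.6762, -0.7507) x2=(-0.1290, -0.0097)
step 24: x0=(-0.5825, -0.6363) x1=(0.6219, -0.7532) x2=(-0.0545, -0.0550)
step 25: x0=(-0.5477, -0.6413) x1=(0.5674, -0.7557) x2=(0.0202, -0.1002)
step 26: x0=(-0.5127, -0.6464) x1=(0.5128, -0.7582) x2=(0.0950, -0.1450)
step 27: x0=(-0.4778, -0.6516) x1=(0.4583, -0.7609) x2=(0.1698, -0.1894)
step 28: x0=(-0.4430, -0.6569) x1=(0.4038, -0.7637) x2=(0.2446, -0.2332)
step 29: x0=(-0.4084, -0.6622) x1=(0.3495, -0.7669) x2=(0.3194, -0.2762)
step 30: x0=(-0.3741, -0.6676) x1=(0.2953, -0.7705) x2=(0.3943, -0.3184)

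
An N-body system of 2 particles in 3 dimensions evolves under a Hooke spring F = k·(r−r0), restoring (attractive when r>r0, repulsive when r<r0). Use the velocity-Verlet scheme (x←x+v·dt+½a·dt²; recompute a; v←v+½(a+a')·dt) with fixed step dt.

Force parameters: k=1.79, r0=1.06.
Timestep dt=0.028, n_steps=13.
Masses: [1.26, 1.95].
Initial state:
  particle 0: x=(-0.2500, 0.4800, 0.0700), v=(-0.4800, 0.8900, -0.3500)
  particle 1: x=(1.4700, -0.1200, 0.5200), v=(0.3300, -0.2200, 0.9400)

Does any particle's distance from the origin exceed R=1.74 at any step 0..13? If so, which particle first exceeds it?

yes, particle 1

step 0: x0=(-0.2500, 0.4800, 0.0700) x1=(1.4700, -0.1200, 0.5200)
step 1: x0=(-0.2630, 0.5048, 0.0603) x1=(1.4790, -0.1261, 0.5462)
step 2: x0=(-0.2752, 0.5292, 0.0509) x1=(1.4874, -0.1319, 0.5723)
step 3: x0=(-0.2864, 0.5534, 0.0417) x1=(1.4952, -0.1376, 0.5983)
step 4: x0=(-0.2968, 0.5771, 0.0328) x1=(1.5024, -0.1430, 0.6240)
step 5: x0=(-0.3061, 0.6005, 0.0242) x1=(1.5091, -0.1482, 0.6495)
step 6: x0=(-0.3145, 0.6235, 0.0160) x1=(1.5150, -0.1531, 0.6748)
step 7: x0=(-0.3219, 0.6460, 0.0081) x1=(1.5204, -0.1577, 0.6999)
step 8: x0=(-0.3283, 0.6681, 0.0006) x1=(1.5250, -0.1620, 0.7248)
step 9: x0=(-0.3336, 0.6898, -0.0065) x1=(1.5290, -0.1661, 0.7493)
step 10: x0=(-0.3378, 0.7109, -0.0131) x1=(1.5323, -0.1698, 0.7736)
step 11: x0=(-0.3410, 0.7315, -0.0193) x1=(1.5349, -0.1732, 0.7976)
step 12: x0=(-0.3431, 0.7516, -0.0251) x1=(1.5368, -0.1762, 0.8213)
step 13: x0=(-0.3440, 0.7712, -0.0303) x1=(1.5380, -0.1789, 0.8446)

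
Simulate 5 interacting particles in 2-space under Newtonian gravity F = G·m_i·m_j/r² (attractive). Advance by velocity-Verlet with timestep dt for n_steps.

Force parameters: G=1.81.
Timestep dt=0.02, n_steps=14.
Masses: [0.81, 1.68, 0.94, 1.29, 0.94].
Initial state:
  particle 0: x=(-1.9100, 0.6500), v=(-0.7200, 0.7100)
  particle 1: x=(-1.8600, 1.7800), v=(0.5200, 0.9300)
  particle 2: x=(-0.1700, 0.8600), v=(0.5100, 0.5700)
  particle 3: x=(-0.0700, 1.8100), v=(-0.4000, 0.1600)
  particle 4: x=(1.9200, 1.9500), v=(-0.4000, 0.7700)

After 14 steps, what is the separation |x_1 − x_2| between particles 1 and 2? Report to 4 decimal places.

step 0: x0=(-1.9100, 0.6500) x1=(-1.8600, 1.7800) x2=(-0.1700, 0.8600) x3=(-0.0700, 1.8100) x4=(1.9200, 1.9500)
step 1: x0=(-1.9242, 0.6647) x1=(-1.8494, 1.7983) x2=(-0.1599, 0.8720) x3=(-0.0782, 1.8128) x4=(1.9118, 1.9654)
step 2: x0=(-1.9378, 0.6806) x1=(-1.8382, 1.8161) x2=(-0.1501, 0.8852) x3=(-0.0868, 1.8148) x4=(1.9031, 1.9806)
step 3: x0=(-1.9510, 0.6975) x1=(-1.8267, 1.8334) x2=(-0.1406, 0.8998) x3=(-0.0958, 1.8159) x4=(1.8939, 1.9958)
step 4: x0=(-1.9637, 0.7155) x1=(-1.8146, 1.8501) x2=(-0.1314, 0.9156) x3=(-0.1051, 1.8162) x4=(1.8843, 2.0109)
step 5: x0=(-1.9758, 0.7345) x1=(-1.8021, 1.8663) x2=(-0.1225, 0.9327) x3=(-0.1148, 1.8156) x4=(1.8742, 2.0258)
step 6: x0=(-1.9874, 0.7546) x1=(-1.7891, 1.8819) x2=(-0.1139, 0.9513) x3=(-0.1249, 1.8142) x4=(1.8636, 2.0407)
step 7: x0=(-1.9984, 0.7757) x1=(-1.7756, 1.8970) x2=(-0.1057, 0.9714) x3=(-0.1354, 1.8117) x4=(1.8526, 2.0555)
step 8: x0=(-2.0089, 0.7979) x1=(-1.7616, 1.9116) x2=(-0.0978, 0.9929) x3=(-0.1463, 1.8083) x4=(1.8411, 2.0701)
step 9: x0=(-2.0187, 0.8211) x1=(-1.7472, 1.9256) x2=(-0.0904, 1.0161) x3=(-0.1574, 1.8039) x4=(1.8291, 2.0847)
step 10: x0=(-2.0279, 0.8453) x1=(-1.7323, 1.9390) x2=(-0.0834, 1.0410) x3=(-0.1690, 1.7984) x4=(1.8166, 2.0991)
step 11: x0=(-2.0364, 0.8706) x1=(-1.7169, 1.9519) x2=(-0.0770, 1.0677) x3=(-0.1808, 1.7917) x4=(1.8037, 2.1134)
step 12: x0=(-2.0443, 0.8970) x1=(-1.7010, 1.9642) x2=(-0.0711, 1.0963) x3=(-0.1929, 1.7838) x4=(1.7902, 2.1276)
step 13: x0=(-2.0515, 0.9244) x1=(-1.6847, 1.9760) x2=(-0.0659, 1.1271) x3=(-0.2053, 1.7745) x4=(1.7763, 2.1416)
step 14: x0=(-2.0579, 0.9528) x1=(-1.6678, 1.9871) x2=(-0.0614, 1.1602) x3=(-0.2178, 1.7638) x4=(1.7618, 2.1556)

1.8067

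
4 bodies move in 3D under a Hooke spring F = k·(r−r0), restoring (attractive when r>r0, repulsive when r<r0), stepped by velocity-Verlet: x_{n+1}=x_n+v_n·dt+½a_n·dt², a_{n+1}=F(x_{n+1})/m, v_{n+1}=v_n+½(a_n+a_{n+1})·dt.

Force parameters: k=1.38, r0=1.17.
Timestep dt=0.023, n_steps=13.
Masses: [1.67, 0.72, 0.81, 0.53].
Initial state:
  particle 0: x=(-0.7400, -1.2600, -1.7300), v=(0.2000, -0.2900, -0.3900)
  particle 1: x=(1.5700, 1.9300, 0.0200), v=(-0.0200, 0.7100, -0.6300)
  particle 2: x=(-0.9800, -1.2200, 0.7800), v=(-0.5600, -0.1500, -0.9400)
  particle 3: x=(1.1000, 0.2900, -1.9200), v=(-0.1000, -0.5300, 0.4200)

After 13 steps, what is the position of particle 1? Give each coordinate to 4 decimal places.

step 0: x0=(-0.7400, -1.2600, -1.7300) x1=(1.5700, 1.9300, 0.0200) x2=(-0.9800, -1.2200, 0.7800) x3=(1.1000, 0.2900, -1.9200)
step 1: x0=(-0.7349, -1.2660, -1.7384) x1=(1.5676, 1.9436, 0.0046) x2=(-0.9914, -1.2220, 0.7567) x3=(1.0962, 0.2772, -1.9083)
step 2: x0=(-0.7286, -1.2706, -1.7457) x1=(1.5614, 1.9515, -0.0126) x2=(-0.9996, -1.2210, 0.7301) x3=(1.0896, 0.2631, -1.8925)
step 3: x0=(-0.7213, -1.2738, -1.7520) x1=(1.5514, 1.9538, -0.0316) x2=(-1.0049, -1.2171, 0.7001) x3=(1.0800, 0.2478, -1.8727)
step 4: x0=(-0.7130, -1.2757, -1.7571) x1=(1.5376, 1.9505, -0.0523) x2=(-1.0070, -1.2103, 0.6670) x3=(1.0676, 0.2314, -1.8490)
step 5: x0=(-0.7036, -1.2761, -1.7612) x1=(1.5200, 1.9416, -0.0747) x2=(-1.0062, -1.2005, 0.6308) x3=(1.0525, 0.2138, -1.8217)
step 6: x0=(-0.6932, -1.2753, -1.7642) x1=(1.4988, 1.9272, -0.0989) x2=(-1.0023, -1.1880, 0.5915) x3=(1.0345, 0.1953, -1.7908)
step 7: x0=(-0.6818, -1.2730, -1.7661) x1=(1.4738, 1.9072, -0.1246) x2=(-0.9955, -1.1727, 0.5493) x3=(1.0140, 0.1757, -1.7564)
step 8: x0=(-0.6694, -1.2695, -1.7671) x1=(1.4453, 1.8817, -0.1519) x2=(-0.9857, -1.1546, 0.5043) x3=(0.9908, 0.1552, -1.7189)
step 9: x0=(-0.6561, -1.2646, -1.7670) x1=(1.4133, 1.8510, -0.1807) x2=(-0.9732, -1.1340, 0.4565) x3=(0.9651, 0.1339, -1.6783)
step 10: x0=(-0.6419, -1.2585, -1.7660) x1=(1.3778, 1.8149, -0.2110) x2=(-0.9579, -1.1108, 0.4062) x3=(0.9371, 0.1118, -1.6349)
step 11: x0=(-0.6269, -1.2512, -1.7640) x1=(1.3391, 1.7739, -0.2426) x2=(-0.9400, -1.0851, 0.3535) x3=(0.9068, 0.0889, -1.5889)
step 12: x0=(-0.6110, -1.2426, -1.7611) x1=(1.2971, 1.7278, -0.2756) x2=(-0.9195, -1.0572, 0.2985) x3=(0.8743, 0.0654, -1.5406)
step 13: x0=(-0.5943, -1.2328, -1.7573) x1=(1.2522, 1.6770, -0.3098) x2=(-0.8967, -1.0270, 0.2413) x3=(0.8398, 0.0412, -1.4901)

(1.2522, 1.6770, -0.3098)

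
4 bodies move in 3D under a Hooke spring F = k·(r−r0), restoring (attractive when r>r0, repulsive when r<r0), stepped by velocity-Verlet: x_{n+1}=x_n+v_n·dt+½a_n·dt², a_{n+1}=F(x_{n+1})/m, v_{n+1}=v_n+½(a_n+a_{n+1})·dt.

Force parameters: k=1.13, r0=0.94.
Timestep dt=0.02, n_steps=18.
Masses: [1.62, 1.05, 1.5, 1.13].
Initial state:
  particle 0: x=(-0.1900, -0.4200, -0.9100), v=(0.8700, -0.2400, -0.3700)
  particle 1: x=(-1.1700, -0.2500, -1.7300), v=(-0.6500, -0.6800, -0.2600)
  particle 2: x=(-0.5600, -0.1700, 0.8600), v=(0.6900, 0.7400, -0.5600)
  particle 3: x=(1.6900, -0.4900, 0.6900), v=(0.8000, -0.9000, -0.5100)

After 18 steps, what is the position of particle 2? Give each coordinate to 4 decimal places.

step 0: x0=(-0.1900, -0.4200, -0.9100) x1=(-1.1700, -0.2500, -1.7300) x2=(-0.5600, -0.1700, 0.8600) x3=(1.6900, -0.4900, 0.6900)
step 1: x0=(-0.1725, -0.4248, -0.9172) x1=(-1.1824, -0.2636, -1.7344) x2=(-0.5460, -0.1553, 0.8484) x3=(1.7051, -0.5079, 0.6793)
step 2: x0=(-0.1548, -0.4295, -0.9239) x1=(-1.1936, -0.2773, -1.7372) x2=(-0.5317, -0.1406, 0.8360) x3=(1.7183, -0.5257, 0.6674)
step 3: x0=(-0.1369, -0.4342, -0.9302) x1=(-1.2035, -0.2911, -1.7384) x2=(-0.5171, -0.1261, 0.8228) x3=(1.7296, -0.5432, 0.6545)
step 4: x0=(-0.1189, -0.4389, -0.9360) x1=(-1.2121, -0.3049, -1.7380) x2=(-0.5022, -0.1118, 0.8089) x3=(1.7391, -0.5606, 0.6406)
step 5: x0=(-0.1006, -0.4436, -0.9414) x1=(-1.2194, -0.3188, -1.7361) x2=(-0.4869, -0.0976, 0.7941) x3=(1.7467, -0.5777, 0.6255)
step 6: x0=(-0.0822, -0.4482, -0.9464) x1=(-1.2254, -0.3327, -1.7325) x2=(-0.4713, -0.0837, 0.7786) x3=(1.7524, -0.5946, 0.6095)
step 7: x0=(-0.0637, -0.4527, -0.9509) x1=(-1.2301, -0.3466, -1.7274) x2=(-0.4555, -0.0699, 0.7623) x3=(1.7563, -0.6113, 0.5923)
step 8: x0=(-0.0450, -0.4573, -0.9551) x1=(-1.2334, -0.3606, -1.7207) x2=(-0.4393, -0.0563, 0.7453) x3=(1.7583, -0.6277, 0.5742)
step 9: x0=(-0.0261, -0.4618, -0.9588) x1=(-1.2354, -0.3746, -1.7125) x2=(-0.4228, -0.0429, 0.7275) x3=(1.7584, -0.6439, 0.5550)
step 10: x0=(-0.0072, -0.4663, -0.9621) x1=(-1.2360, -0.3886, -1.7028) x2=(-0.4061, -0.0297, 0.7090) x3=(1.7567, -0.6598, 0.5348)
step 11: x0=(0.0119, -0.4707, -0.9650) x1=(-1.2352, -0.4026, -1.6916) x2=(-0.3890, -0.0168, 0.6897) x3=(1.7532, -0.6755, 0.5136)
step 12: x0=(0.0312, -0.4751, -0.9675) x1=(-1.2331, -0.4166, -1.6790) x2=(-0.3717, -0.0042, 0.6698) x3=(1.7479, -0.6908, 0.4915)
step 13: x0=(0.0505, -0.4795, -0.9697) x1=(-1.2296, -0.4305, -1.6649) x2=(-0.3542, 0.0082, 0.6491) x3=(1.7408, -0.7059, 0.4684)
step 14: x0=(0.0699, -0.4838, -0.9715) x1=(-1.2246, -0.4445, -1.6494) x2=(-0.3364, 0.0203, 0.6277) x3=(1.7319, -0.7206, 0.4444)
step 15: x0=(0.0894, -0.4882, -0.9729) x1=(-1.2184, -0.4584, -1.6325) x2=(-0.3183, 0.0322, 0.6057) x3=(1.7213, -0.7351, 0.4195)
step 16: x0=(0.1089, -0.4925, -0.9739) x1=(-1.2107, -0.4723, -1.6142) x2=(-0.3000, 0.0437, 0.5830) x3=(1.7091, -0.7492, 0.3937)
step 17: x0=(0.1286, -0.4967, -0.9747) x1=(-1.2016, -0.4861, -1.5946) x2=(-0.2815, 0.0549, 0.5596) x3=(1.6951, -0.7631, 0.3670)
step 18: x0=(0.1483, -0.5009, -0.9751) x1=(-1.1912, -0.4999, -1.5738) x2=(-0.2627, 0.0659, 0.5356) x3=(1.6795, -0.7766, 0.3395)

(-0.2627, 0.0659, 0.5356)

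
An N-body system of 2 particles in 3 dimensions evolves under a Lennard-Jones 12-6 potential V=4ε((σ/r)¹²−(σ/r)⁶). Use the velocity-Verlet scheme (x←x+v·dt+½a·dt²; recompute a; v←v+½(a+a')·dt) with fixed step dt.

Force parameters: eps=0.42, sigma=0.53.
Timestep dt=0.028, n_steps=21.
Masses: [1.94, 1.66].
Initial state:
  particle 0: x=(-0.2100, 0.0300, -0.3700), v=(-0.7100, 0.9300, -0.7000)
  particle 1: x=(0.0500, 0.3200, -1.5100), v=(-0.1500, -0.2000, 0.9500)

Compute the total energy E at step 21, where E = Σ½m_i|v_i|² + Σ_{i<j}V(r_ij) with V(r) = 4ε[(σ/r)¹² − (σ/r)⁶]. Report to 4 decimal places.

step 0: x0=(-0.2100, 0.0300, -0.3700) x1=(0.0500, 0.3200, -1.5100)
step 1: x0=(-0.2299, 0.0560, -0.3896) x1=(0.0458, 0.3144, -1.4834)
step 2: x0=(-0.2497, 0.0821, -0.4093) x1=(0.0416, 0.3088, -1.4567)
step 3: x0=(-0.2696, 0.1082, -0.4289) x1=(0.0374, 0.3032, -1.4300)
step 4: x0=(-0.2894, 0.1342, -0.4487) x1=(0.0331, 0.2975, -1.4033)
step 5: x0=(-0.3093, 0.1603, -0.4685) x1=(0.0288, 0.2919, -1.3764)
step 6: x0=(-0.3291, 0.1864, -0.4884) x1=(0.0245, 0.2862, -1.3495)
step 7: x0=(-0.3488, 0.2125, -0.5084) x1=(0.0202, 0.2805, -1.3224)
step 8: x0=(-0.3684, 0.2386, -0.5286) x1=(0.0157, 0.2748, -1.2951)
step 9: x0=(-0.3880, 0.2648, -0.5490) x1=(0.0111, 0.2691, -1.2676)
step 10: x0=(-0.4074, 0.2909, -0.5696) x1=(0.0064, 0.2634, -1.2398)
step 11: x0=(-0.4266, 0.3170, -0.5906) x1=(0.0014, 0.2577, -1.2115)
step 12: x0=(-0.4455, 0.3431, -0.6120) x1=(-0.0039, 0.2521, -1.1829)
step 13: x0=(-0.4641, 0.3691, -0.6338) x1=(-0.0097, 0.2465, -1.1536)
step 14: x0=(-0.4822, 0.3950, -0.6562) x1=(-0.0159, 0.2411, -1.1238)
step 15: x0=(-0.4999, 0.4207, -0.6791) x1=(-0.0227, 0.2359, -1.0934)
step 16: x0=(-0.5169, 0.4462, -0.7024) x1=(-0.0302, 0.2309, -1.0624)
step 17: x0=(-0.5334, 0.4715, -0.7262) x1=(-0.0384, 0.2262, -1.0309)
step 18: x0=(-0.5494, 0.4965, -0.7503) x1=(-0.0471, 0.2218, -0.9991)
step 19: x0=(-0.5649, 0.5212, -0.7746) x1=(-0.0565, 0.2178, -0.9670)
step 20: x0=(-0.5799, 0.5456, -0.7991) x1=(-0.0664, 0.2140, -0.9346)
step 21: x0=(-0.5944, 0.5697, -0.8238) x1=(-0.0769, 0.2107, -0.9021)
step 0 velocities: v0=(-0.7100, 0.9300, -0.7000) v1=(-0.1500, -0.2000, 0.9500)
step 0: KE=2.6042, PE=-0.0121, E=2.5921
step 21 velocities: v0=(-0.5069, 0.8537, -0.8820) v1=(-0.3874, -0.1108, 1.1627)
step 21: KE=2.9676, PE=-0.3765, E=2.5911

2.5911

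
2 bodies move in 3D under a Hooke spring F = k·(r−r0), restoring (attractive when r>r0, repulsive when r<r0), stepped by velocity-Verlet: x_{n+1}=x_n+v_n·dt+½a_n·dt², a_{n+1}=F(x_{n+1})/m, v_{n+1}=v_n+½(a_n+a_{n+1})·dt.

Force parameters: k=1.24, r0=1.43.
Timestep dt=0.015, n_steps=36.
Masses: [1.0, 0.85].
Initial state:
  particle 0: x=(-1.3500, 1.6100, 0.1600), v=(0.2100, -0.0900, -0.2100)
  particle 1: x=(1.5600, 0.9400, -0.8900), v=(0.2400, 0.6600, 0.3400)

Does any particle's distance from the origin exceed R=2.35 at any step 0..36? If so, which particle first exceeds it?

no

step 0: x0=(-1.3500, 1.6100, 0.1600) x1=(1.5600, 0.9400, -0.8900)
step 1: x0=(-1.3466, 1.6086, 0.1568) x1=(1.5633, 0.9500, -0.8848)
step 2: x0=(-1.3428, 1.6071, 0.1534) x1=(1.5662, 0.9600, -0.8794)
step 3: x0=(-1.3385, 1.6055, 0.1498) x1=(1.5684, 0.9702, -0.8739)
step 4: x0=(-1.3338, 1.6038, 0.1461) x1=(1.5702, 0.9805, -0.8681)
step 5: x0=(-1.3287, 1.6020, 0.1423) x1=(1.5715, 0.9910, -0.8622)
step 6: x0=(-1.3231, 1.6001, 0.1383) x1=(1.5722, 1.0015, -0.8561)
step 7: x0=(-1.3171, 1.5981, 0.1341) x1=(1.5724, 1.0121, -0.8498)
step 8: x0=(-1.3106, 1.5961, 0.1298) x1=(1.5721, 1.0229, -0.8433)
step 9: x0=(-1.3038, 1.5939, 0.1253) x1=(1.5713, 1.0337, -0.8367)
step 10: x0=(-1.2964, 1.5917, 0.1207) x1=(1.5700, 1.0446, -0.8299)
step 11: x0=(-1.2887, 1.5894, 0.1160) x1=(1.5682, 1.0557, -0.8229)
step 12: x0=(-1.2805, 1.5870, 0.1111) x1=(1.5659, 1.0668, -0.8158)
step 13: x0=(-1.2719, 1.5845, 0.1061) x1=(1.5631, 1.0780, -0.8085)
step 14: x0=(-1.2629, 1.5820, 0.1010) x1=(1.5598, 1.0893, -0.8010)
step 15: x0=(-1.2535, 1.5794, 0.0957) x1=(1.5561, 1.1007, -0.7934)
step 16: x0=(-1.2437, 1.5767, 0.0903) x1=(1.5518, 1.1122, -0.7857)
step 17: x0=(-1.2334, 1.5739, 0.0847) x1=(1.5471, 1.1237, -0.7778)
step 18: x0=(-1.2228, 1.5711, 0.0791) x1=(1.5419, 1.1354, -0.7697)
step 19: x0=(-1.2118, 1.5682, 0.0733) x1=(1.5362, 1.1471, -0.7615)
step 20: x0=(-1.2004, 1.5653, 0.0674) x1=(1.5301, 1.1588, -0.7532)
step 21: x0=(-1.1886, 1.5623, 0.0614) x1=(1.5235, 1.1707, -0.7447)
step 22: x0=(-1.1764, 1.5592, 0.0552) x1=(1.5165, 1.1826, -0.7361)
step 23: x0=(-1.1638, 1.5561, 0.0490) x1=(1.5090, 1.1945, -0.7274)
step 24: x0=(-1.1509, 1.5530, 0.0427) x1=(1.5011, 1.2066, -0.7185)
step 25: x0=(-1.1377, 1.5498, 0.0362) x1=(1.4928, 1.2186, -0.7095)
step 26: x0=(-1.1240, 1.5465, 0.0297) x1=(1.4841, 1.2308, -0.7004)
step 27: x0=(-1.1101, 1.5432, 0.0230) x1=(1.4750, 1.2430, -0.6912)
step 28: x0=(-1.0957, 1.5399, 0.0163) x1=(1.4654, 1.2552, -0.6819)
step 29: x0=(-1.0811, 1.5366, 0.0095) x1=(1.4555, 1.2674, -0.6725)
step 30: x0=(-1.0661, 1.5332, 0.0026) x1=(1.4452, 1.2798, -0.6629)
step 31: x0=(-1.0509, 1.5297, -0.0044) x1=(1.4345, 1.2921, -0.6533)
step 32: x0=(-1.0353, 1.5263, -0.0115) x1=(1.4235, 1.3045, -0.6436)
step 33: x0=(-1.0194, 1.5228, -0.0187) x1=(1.4121, 1.3169, -0.6338)
step 34: x0=(-1.0032, 1.5193, -0.0259) x1=(1.4004, 1.3293, -0.6239)
step 35: x0=(-0.9867, 1.5157, -0.0332) x1=(1.3883, 1.3418, -0.6139)
step 36: x0=(-0.9700, 1.5122, -0.0406) x1=(1.3759, 1.3543, -0.6038)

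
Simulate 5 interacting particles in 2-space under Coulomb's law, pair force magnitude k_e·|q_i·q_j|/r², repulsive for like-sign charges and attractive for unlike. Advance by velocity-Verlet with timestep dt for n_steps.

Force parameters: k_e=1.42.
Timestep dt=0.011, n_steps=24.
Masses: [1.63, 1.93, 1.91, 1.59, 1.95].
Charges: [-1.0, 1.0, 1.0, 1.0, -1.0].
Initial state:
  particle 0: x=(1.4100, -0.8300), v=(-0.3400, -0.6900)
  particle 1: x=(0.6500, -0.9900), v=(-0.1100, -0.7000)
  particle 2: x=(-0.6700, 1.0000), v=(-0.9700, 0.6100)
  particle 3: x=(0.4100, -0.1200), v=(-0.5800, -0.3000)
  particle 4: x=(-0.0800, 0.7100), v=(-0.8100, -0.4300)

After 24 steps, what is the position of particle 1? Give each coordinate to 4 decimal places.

step 0: x0=(1.4100, -0.8300) x1=(0.6500, -0.9900) x2=(-0.6700, 1.0000) x3=(0.4100, -0.1200) x4=(-0.0800, 0.7100)
step 1: x0=(1.4061, -0.8376) x1=(0.6489, -0.9977) x2=(-0.6806, 1.0067) x3=(0.4036, -0.1232) x4=(-0.0890, 0.7053)
step 2: x0=(1.4021, -0.8452) x1=(0.6479, -1.0055) x2=(-0.6910, 1.0133) x3=(0.3972, -0.1263) x4=(-0.0981, 0.7005)
step 3: x0=(1.3978, -0.8528) x1=(0.6471, -1.0134) x2=(-0.7013, 1.0199) x3=(0.3908, -0.1292) x4=(-0.1073, 0.6958)
step 4: x0=(1.3933, -0.8604) x1=(0.6465, -1.0213) x2=(-0.7114, 1.0264) x3=(0.3844, -0.1320) x4=(-0.1167, 0.6911)
step 5: x0=(1.3885, -0.8680) x1=(0.6461, -1.0293) x2=(-0.7214, 1.0328) x3=(0.3780, -0.1346) x4=(-0.1262, 0.6864)
step 6: x0=(1.3835, -0.8756) x1=(0.6459, -1.0373) x2=(-0.7313, 1.0391) x3=(0.3716, -0.1371) x4=(-0.1358, 0.6816)
step 7: x0=(1.3783, -0.8832) x1=(0.6458, -1.0454) x2=(-0.7410, 1.0454) x3=(0.3651, -0.1394) x4=(-0.1455, 0.6769)
step 8: x0=(1.3729, -0.8909) x1=(0.6459, -1.0535) x2=(-0.7506, 1.0517) x3=(0.3587, -0.1416) x4=(-0.1553, 0.6722)
step 9: x0=(1.3672, -0.8985) x1=(0.6462, -1.0617) x2=(-0.7600, 1.0578) x3=(0.3522, -0.1436) x4=(-0.1652, 0.6675)
step 10: x0=(1.3613, -0.9062) x1=(0.6467, -1.0699) x2=(-0.7693, 1.0639) x3=(0.3457, -0.1455) x4=(-0.1752, 0.6628)
step 11: x0=(1.3552, -0.9138) x1=(0.6474, -1.0781) x2=(-0.7785, 1.0700) x3=(0.3392, -0.1473) x4=(-0.1853, 0.6581)
step 12: x0=(1.3488, -0.9215) x1=(0.6482, -1.0864) x2=(-0.7876, 1.0759) x3=(0.3327, -0.1489) x4=(-0.1955, 0.6534)
step 13: x0=(1.3422, -0.9292) x1=(0.6493, -1.0948) x2=(-0.7966, 1.0818) x3=(0.3262, -0.1504) x4=(-0.2058, 0.6487)
step 14: x0=(1.3353, -0.9369) x1=(0.6505, -1.1031) x2=(-0.8054, 1.0876) x3=(0.3196, -0.1518) x4=(-0.2161, 0.6440)
step 15: x0=(1.3282, -0.9446) x1=(0.6520, -1.1115) x2=(-0.8142, 1.0934) x3=(0.3130, -0.1530) x4=(-0.2265, 0.6394)
step 16: x0=(1.3208, -0.9524) x1=(0.6536, -1.1200) x2=(-0.8228, 1.0990) x3=(0.3064, -0.1542) x4=(-0.2371, 0.6347)
step 17: x0=(1.3132, -0.9601) x1=(0.6555, -1.1284) x2=(-0.8313, 1.1046) x3=(0.2998, -0.1551) x4=(-0.2476, 0.6301)
step 18: x0=(1.3053, -0.9679) x1=(0.6575, -1.1369) x2=(-0.8398, 1.1101) x3=(0.2931, -0.1560) x4=(-0.2583, 0.6255)
step 19: x0=(1.2971, -0.9757) x1=(0.6598, -1.1454) x2=(-0.8481, 1.1156) x3=(0.2864, -0.1567) x4=(-0.2690, 0.6209)
step 20: x0=(1.2886, -0.9836) x1=(0.6623, -1.1539) x2=(-0.8563, 1.1210) x3=(0.2797, -0.1574) x4=(-0.2798, 0.6163)
step 21: x0=(1.2799, -0.9915) x1=(0.6651, -1.1624) x2=(-0.8644, 1.1263) x3=(0.2729, -0.1579) x4=(-0.2906, 0.6117)
step 22: x0=(1.2709, -0.9994) x1=(0.6681, -1.1709) x2=(-0.8725, 1.1315) x3=(0.2662, -0.1583) x4=(-0.3015, 0.6071)
step 23: x0=(1.2616, -1.0073) x1=(0.6713, -1.1794) x2=(-0.8804, 1.1366) x3=(0.2593, -0.1585) x4=(-0.3124, 0.6026)
step 24: x0=(1.2519, -1.0153) x1=(0.6747, -1.1879) x2=(-0.8883, 1.1417) x3=(0.2525, -0.1587) x4=(-0.3234, 0.5980)

(0.6747, -1.1879)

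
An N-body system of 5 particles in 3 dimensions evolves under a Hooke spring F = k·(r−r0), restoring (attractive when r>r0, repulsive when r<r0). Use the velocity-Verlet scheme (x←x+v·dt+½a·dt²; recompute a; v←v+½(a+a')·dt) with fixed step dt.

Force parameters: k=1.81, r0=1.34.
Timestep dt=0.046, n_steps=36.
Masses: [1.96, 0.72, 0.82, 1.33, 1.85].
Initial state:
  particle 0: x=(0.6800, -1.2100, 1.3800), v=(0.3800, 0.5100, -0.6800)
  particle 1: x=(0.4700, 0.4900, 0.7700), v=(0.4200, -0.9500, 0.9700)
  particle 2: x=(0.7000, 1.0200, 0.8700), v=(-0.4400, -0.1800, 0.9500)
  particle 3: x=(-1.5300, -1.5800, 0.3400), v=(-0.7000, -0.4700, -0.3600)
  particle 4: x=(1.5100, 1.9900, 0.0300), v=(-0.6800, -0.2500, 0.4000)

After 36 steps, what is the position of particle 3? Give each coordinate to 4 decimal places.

(1.4763, 1.5271, 0.8933)

step 0: x0=(0.6800, -1.2100, 1.3800) x1=(0.4700, 0.4900, 0.7700) x2=(0.7000, 1.0200, 0.8700) x3=(-1.5300, -1.5800, 0.3400) x4=(1.5100, 1.9900, 0.0300)
step 1: x0=(0.6970, -1.1834, 1.3471) x1=(0.4867, 0.4416, 0.8135) x2=(0.6775, 1.0077, 0.9135) x3=(-1.5541, -1.5938, 0.3246) x4=(1.4755, 1.9732, 0.0498)
step 2: x0=(0.7127, -1.1510, 1.3111) x1=(0.4982, 0.3844, 0.8542) x2=(0.6501, 0.9876, 0.9562) x3=(-1.5618, -1.5919, 0.3118) x4=(1.4347, 1.9458, 0.0725)
step 3: x0=(0.7271, -1.1132, 1.2723) x1=(0.5047, 0.3192, 0.8918) x2=(0.6177, 0.9600, 0.9978) x3=(-1.5532, -1.5746, 0.3019) x4=(1.3877, 1.9080, 0.0978)
step 4: x0=(0.7400, -1.0705, 1.2309) x1=(0.5065, 0.2471, 0.9260) x2=(0.5803, 0.9253, 1.0378) x3=(-1.5286, -1.5422, 0.2949) x4=(1.3348, 1.8601, 0.1256)
step 5: x0=(0.7515, -1.0236, 1.1874) x1=(0.5037, 0.1692, 0.9566) x2=(0.5380, 0.8841, 1.0761) x3=(-1.4886, -1.4955, 0.2911) x4=(1.2763, 1.8025, 0.1557)
step 6: x0=(0.7614, -0.9730, 1.1419) x1=(0.4967, 0.0871, 0.9834) x2=(0.4910, 0.8369, 1.1124) x3=(-1.4338, -1.4352, 0.2905) x4=(1.2127, 1.7356, 0.1879)
step 7: x0=(0.7699, -0.9195, 1.0946) x1=(0.4857, 0.0020, 1.0064) x2=(0.4395, 0.7846, 1.1467) x3=(-1.3653, -1.3623, 0.2931) x4=(1.1441, 1.6600, 0.2220)
step 8: x0=(0.7771, -0.8637, 1.0460) x1=(0.4710, -0.0845, 1.0258) x2=(0.3839, 0.7278, 1.1788) x3=(-1.2843, -1.2781, 0.2987) x4=(1.0713, 1.5763, 0.2578)
step 9: x0=(0.7832, -0.8063, 0.9961) x1=(0.4529, -0.1710, 1.0417) x2=(0.3246, 0.6673, 1.2089) x3=(-1.1921, -1.1838, 0.3073) x4=(0.9946, 1.4852, 0.2951)
step 10: x0=(0.7884, -0.7479, 0.9450) x1=(0.4314, -0.2564, 1.0549) x2=(0.2620, 0.6042, 1.2371) x3=(-1.0902, -1.0808, 0.3186) x4=(0.9145, 1.3876, 0.3335)
step 11: x0=(0.7933, -0.6888, 0.8929) x1=(0.4065, -0.3397, 1.0661) x2=(0.1966, 0.5390, 1.2637) x3=(-0.9802, -0.9706, 0.3322) x4=(0.8316, 1.2844, 0.3729)
step 12: x0=(0.7982, -0.6295, 0.8397) x1=(0.3781, -0.4210, 1.0763) x2=(0.1289, 0.4728, 1.2890) x3=(-0.8638, -0.8548, 0.3478) x4=(0.7464, 1.1763, 0.4130)
step 13: x0=(0.8035, -0.5699, 0.7853) x1=(0.3467, -0.5006, 1.0867) x2=(0.0592, 0.4062, 1.3136) x3=(-0.7429, -0.7347, 0.3648) x4=(0.6596, 1.0644, 0.4535)
step 14: x0=(0.8096, -0.5099, 0.7298) x1=(0.3127, -0.5797, 1.0983) x2=(-0.0120, 0.3398, 1.3380) x3=(-0.6191, -0.6116, 0.3827) x4=(0.5715, 0.9497, 0.4942)
step 15: x0=(0.8165, -0.4494, 0.6734) x1=(0.2772, -0.6592, 1.1117) x2=(-0.0844, 0.2742, 1.3629) x3=(-0.4940, -0.4869, 0.4008) x4=(0.4828, 0.8332, 0.5349)
step 16: x0=(0.8243, -0.3887, 0.6162) x1=(0.2412, -0.7400, 1.1270) x2=(-0.1575, 0.2095, 1.3889) x3=(-0.3690, -0.3615, 0.4183) x4=(0.3938, 0.7159, 0.5754)
step 17: x0=(0.8331, -0.3278, 0.5586) x1=(0.2050, -0.8228, 1.1444) x2=(-0.2315, 0.1458, 1.4167) x3=(-0.2452, -0.2359, 0.4346) x4=(0.3050, 0.5987, 0.6158)
step 18: x0=(0.8428, -0.2669, 0.5007) x1=(0.1691, -0.9077, 1.1634) x2=(-0.3061, 0.0829, 1.4467) x3=(-0.1229, -0.1109, 0.4492) x4=(0.2164, 0.4824, 0.6560)
step 19: x0=(0.8537, -0.2064, 0.4427) x1=(0.1333, -0.9943, 1.1832) x2=(-0.3814, 0.0203, 1.4789) x3=(-0.0025, 0.0132, 0.4620) x4=(0.1284, 0.3677, 0.6963)
step 20: x0=(0.8656, -0.1465, 0.3849) x1=(0.0978, -1.0817, 1.2031) x2=(-0.4573, -0.0423, 1.5128) x3=(0.1160, 0.1357, 0.4726) x4=(0.0406, 0.2551, 0.7373)
step 21: x0=(0.8783, -0.0873, 0.3273) x1=(0.0629, -1.1685, 1.2221) x2=(-0.5333, -0.1052, 1.5475) x3=(0.2341, 0.2574, 0.4805) x4=(-0.0479, 0.1436, 0.7799)
step 22: x0=(0.8915, -0.0291, 0.2702) x1=(0.0291, -1.2531, 1.2394) x2=(-0.6084, -0.1682, 1.5822) x3=(0.3523, 0.3799, 0.4873) x4=(-0.1378, 0.0319, 0.8235)
step 23: x0=(0.9045, 0.0276, 0.2139) x1=(-0.0029, -1.3338, 1.2542) x2=(-0.6818, -0.2309, 1.6159) x3=(0.4699, 0.5029, 0.4948) x4=(-0.2284, -0.0803, 0.8671)
step 24: x0=(0.9166, 0.0825, 0.1587) x1=(-0.0327, -1.4089, 1.2660) x2=(-0.7521, -0.2928, 1.6476) x3=(0.5858, 0.6254, 0.5042) x4=(-0.3192, -0.1928, 0.9103)
step 25: x0=(0.9271, 0.1351, 0.1051) x1=(-0.0594, -1.4768, 1.2741) x2=(-0.8183, -0.3529, 1.6766) x3=(0.6989, 0.7462, 0.5163) x4=(-0.4093, -0.3051, 0.9525)
step 26: x0=(0.9351, 0.1850, 0.0534) x1=(-0.0822, -1.5360, 1.2782) x2=(-0.8790, -0.4105, 1.7022) x3=(0.8084, 0.8635, 0.5318) x4=(-0.4981, -0.4166, 0.9933)
step 27: x0=(0.9401, 0.2319, 0.0042) x1=(-0.1005, -1.5850, 1.2778) x2=(-0.9332, -0.4644, 1.7239) x3=(0.9132, 0.9759, 0.5511) x4=(-0.5848, -0.5269, 1.0322)
step 28: x0=(0.9413, 0.2753, -0.0421) x1=(-0.1134, -1.6226, 1.2726) x2=(-0.9797, -0.5137, 1.7410) x3=(1.0121, 1.0817, 0.5744) x4=(-0.6690, -0.6353, 1.0690)
step 29: x0=(0.9385, 0.3149, -0.0849) x1=(-0.1204, -1.6478, 1.2625) x2=(-1.0175, -0.5573, 1.7533) x3=(1.1041, 1.1793, 0.6017) x4=(-0.7500, -0.7413, 1.1033)
step 30: x0=(0.9311, 0.3507, -0.1239) x1=(-0.1206, -1.6596, 1.2473) x2=(-1.0457, -0.5941, 1.7605) x3=(1.1881, 1.2671, 0.6331) x4=(-0.8274, -0.8442, 1.1348)
step 31: x0=(0.9191, 0.3822, -0.1586) x1=(-0.1137, -1.6574, 1.2270) x2=(-1.0635, -0.6231, 1.7623) x3=(1.2631, 1.3438, 0.6684) x4=(-0.9007, -0.9437, 1.1633)
step 32: x0=(0.9022, 0.4094, -0.1886) x1=(-0.0991, -1.6406, 1.2017) x2=(-1.0700, -0.6432, 1.7586) x3=(1.3282, 1.4083, 0.7074) x4=(-0.9698, -1.0393, 1.1888)
step 33: x0=(0.8804, 0.4321, -0.2138) x1=(-0.0765, -1.6087, 1.1714) x2=(-1.0648, -0.6538, 1.7490) x3=(1.3826, 1.4595, 0.7498) x4=(-1.0343, -1.1307, 1.2111)
step 34: x0=(0.8537, 0.4502, -0.2338) x1=(-0.0460, -1.5618, 1.1364) x2=(-1.0473, -0.6541, 1.7335) x3=(1.4257, 1.4967, 0.7952) x4=(-1.0940, -1.2177, 1.2303)
step 35: x0=(0.8222, 0.4639, -0.2486) x1=(-0.0077, -1.4997, 1.0969) x2=(-1.0174, -0.6439, 1.7119) x3=(1.4571, 1.5193, 0.8432) x4=(-1.1486, -1.3000, 1.2465)
step 36: x0=(0.7861, 0.4730, -0.2581) x1=(0.0378, -1.4228, 1.0534) x2=(-0.9750, -0.6232, 1.6841) x3=(1.4763, 1.5271, 0.8933) x4=(-1.1980, -1.3772, 1.2598)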